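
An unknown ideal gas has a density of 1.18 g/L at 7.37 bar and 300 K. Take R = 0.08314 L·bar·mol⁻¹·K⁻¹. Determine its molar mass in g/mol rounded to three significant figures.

M ≈ 3.99 g/mol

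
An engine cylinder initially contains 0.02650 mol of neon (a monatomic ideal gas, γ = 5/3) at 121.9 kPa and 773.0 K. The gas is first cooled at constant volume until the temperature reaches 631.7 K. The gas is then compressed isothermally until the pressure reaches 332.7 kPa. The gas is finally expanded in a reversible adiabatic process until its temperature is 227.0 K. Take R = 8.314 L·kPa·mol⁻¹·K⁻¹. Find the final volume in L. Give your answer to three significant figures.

V₄ ≈ 1.94 L

From PV = nRT: V₁ = nRT₁/P₁ = 1.397 L.
V constant ⇒ P ∝ T: V₂ = V₁; P₂ = P₁·(T₂/T₁) = 99.62 kPa.
Isothermal, so P V is constant: T₃ = T₂; V₃ = V₂·(P₂/P₃) = 0.4183 L.
Adiabatic (γ = 5/3), T V^(γ−1) and P V^γ constant: P₄ = P₃·(T₄/T₃)^(γ/(γ−1)) = 25.75 kPa; V₄ = V₃·(T₃/T₄)^(1/(γ−1)) = 1.942 L.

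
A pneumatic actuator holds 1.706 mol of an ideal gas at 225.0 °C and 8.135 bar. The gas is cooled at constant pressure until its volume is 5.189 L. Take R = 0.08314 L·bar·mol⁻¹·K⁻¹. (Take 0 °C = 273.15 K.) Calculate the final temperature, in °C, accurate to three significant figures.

T₂ ≈ 24.5 °C

Convert: T₁ = 498.1 K.
From PV = nRT: V₁ = nRT₁/P₁ = 8.685 L.
Isobaric, so V/T is constant: P₂ = P₁; T₂ = T₁·(V₂/V₁) = 297.6 K.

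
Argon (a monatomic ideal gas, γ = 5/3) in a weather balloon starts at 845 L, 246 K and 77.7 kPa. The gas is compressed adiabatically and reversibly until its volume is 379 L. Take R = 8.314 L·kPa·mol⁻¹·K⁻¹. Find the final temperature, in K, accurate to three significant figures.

Adiabatic (γ = 5/3), T V^(γ−1) and P V^γ constant: T₂ = T₁·(V₁/V₂)^(γ−1) = 419.8 K; P₂ = P₁·(V₁/V₂)^γ = 295.7 kPa.

T₂ ≈ 420 K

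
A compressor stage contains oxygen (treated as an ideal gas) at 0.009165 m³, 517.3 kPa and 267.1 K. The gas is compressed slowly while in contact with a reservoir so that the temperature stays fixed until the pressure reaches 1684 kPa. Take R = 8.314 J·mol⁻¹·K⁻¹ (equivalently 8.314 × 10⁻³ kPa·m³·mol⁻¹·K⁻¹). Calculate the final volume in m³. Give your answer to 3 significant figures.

V₂ ≈ 0.00282 m³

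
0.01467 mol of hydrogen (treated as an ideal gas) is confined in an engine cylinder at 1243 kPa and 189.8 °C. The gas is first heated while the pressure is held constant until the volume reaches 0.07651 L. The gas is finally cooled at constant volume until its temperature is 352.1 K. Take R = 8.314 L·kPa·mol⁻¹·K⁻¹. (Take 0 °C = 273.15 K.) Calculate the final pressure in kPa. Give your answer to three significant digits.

P₃ ≈ 561 kPa

Convert: T₁ = 462.9 K.
From PV = nRT: V₁ = nRT₁/P₁ = 0.04543 L.
Isobaric, so V/T is constant: P₂ = P₁; T₂ = T₁·(V₂/V₁) = 779.7 K.
V constant ⇒ P ∝ T: V₃ = V₂; P₃ = P₂·(T₃/T₂) = 561.3 kPa.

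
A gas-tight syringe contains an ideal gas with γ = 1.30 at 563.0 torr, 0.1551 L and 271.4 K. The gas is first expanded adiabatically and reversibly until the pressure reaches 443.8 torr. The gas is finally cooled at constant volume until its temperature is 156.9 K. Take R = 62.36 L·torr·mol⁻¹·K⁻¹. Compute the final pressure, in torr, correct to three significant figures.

Reversible adiabatic, γ = 1.30: T₂ = T₁·(P₂/P₁)^((γ−1)/γ) = 256.9 K; V₂ = V₁·(P₁/P₂)^(1/γ) = 0.1862 L.
V constant ⇒ P ∝ T: V₃ = V₂; P₃ = P₂·(T₃/T₂) = 271.0 torr.

P₃ ≈ 271 torr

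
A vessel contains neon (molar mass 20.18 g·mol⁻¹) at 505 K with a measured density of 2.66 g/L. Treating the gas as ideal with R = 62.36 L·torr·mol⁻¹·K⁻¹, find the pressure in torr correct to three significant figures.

ρ = PM/(RT) ⇒ P = ρRT/M = (2.66 × 62.36 × 505.0) / 20.18

P ≈ 4.15e+03 torr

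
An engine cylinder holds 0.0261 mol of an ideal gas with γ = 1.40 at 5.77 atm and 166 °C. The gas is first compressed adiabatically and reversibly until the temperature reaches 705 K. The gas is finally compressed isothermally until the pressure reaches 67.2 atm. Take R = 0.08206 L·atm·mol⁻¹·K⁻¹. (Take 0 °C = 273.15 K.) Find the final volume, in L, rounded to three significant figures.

V₃ ≈ 0.0225 L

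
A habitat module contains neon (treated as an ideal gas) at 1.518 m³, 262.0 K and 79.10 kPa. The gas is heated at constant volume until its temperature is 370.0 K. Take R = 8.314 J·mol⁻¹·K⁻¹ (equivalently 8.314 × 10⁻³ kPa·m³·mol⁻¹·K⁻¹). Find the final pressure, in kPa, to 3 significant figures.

P₂ ≈ 112 kPa

V constant ⇒ P ∝ T: V₂ = V₁; P₂ = P₁·(T₂/T₁) = 111.7 kPa.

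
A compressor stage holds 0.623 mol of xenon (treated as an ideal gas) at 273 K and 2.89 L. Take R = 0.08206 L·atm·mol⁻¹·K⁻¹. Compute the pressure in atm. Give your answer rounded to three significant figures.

PV = nRT ⇒ P = nRT/V = (0.623 × 0.08206 × 273) / 2.89

P ≈ 4.83 atm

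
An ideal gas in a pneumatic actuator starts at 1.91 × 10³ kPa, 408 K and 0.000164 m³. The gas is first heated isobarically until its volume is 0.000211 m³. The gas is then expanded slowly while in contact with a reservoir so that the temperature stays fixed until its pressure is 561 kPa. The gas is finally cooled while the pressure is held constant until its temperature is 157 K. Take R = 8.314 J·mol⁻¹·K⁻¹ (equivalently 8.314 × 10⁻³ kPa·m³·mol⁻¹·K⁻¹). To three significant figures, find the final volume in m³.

V₄ ≈ 0.000215 m³

Isobaric, so V/T is constant: P₂ = P₁; T₂ = T₁·(V₂/V₁) = 524.9 K.
T constant ⇒ Boyle's law P V = const: T₃ = T₂; V₃ = V₂·(P₂/P₃) = 0.0007184 m³.
P constant ⇒ V ∝ T: P₄ = P₃; V₄ = V₃·(T₄/T₃) = 0.0002149 m³.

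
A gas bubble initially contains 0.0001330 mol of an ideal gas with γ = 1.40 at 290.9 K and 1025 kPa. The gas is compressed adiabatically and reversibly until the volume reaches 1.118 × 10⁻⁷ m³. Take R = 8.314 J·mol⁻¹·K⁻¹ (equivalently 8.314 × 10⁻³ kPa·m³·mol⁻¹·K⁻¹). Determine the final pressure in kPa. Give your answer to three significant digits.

From PV = nRT: V₁ = nRT₁/P₁ = 3.138e-07 m³.
Adiabatic (γ = 1.40), T V^(γ−1) and P V^γ constant: T₂ = T₁·(V₁/V₂)^(γ−1) = 439.6 K; P₂ = P₁·(V₁/V₂)^γ = 4348 kPa.

P₂ ≈ 4.35e+03 kPa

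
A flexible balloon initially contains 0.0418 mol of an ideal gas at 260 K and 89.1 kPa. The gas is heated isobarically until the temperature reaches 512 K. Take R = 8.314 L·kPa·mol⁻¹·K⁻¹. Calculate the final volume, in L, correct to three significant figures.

From PV = nRT: V₁ = nRT₁/P₁ = 1.014 L.
Isobaric, so V/T is constant: P₂ = P₁; V₂ = V₁·(T₂/T₁) = 1.997 L.

V₂ ≈ 2.00 L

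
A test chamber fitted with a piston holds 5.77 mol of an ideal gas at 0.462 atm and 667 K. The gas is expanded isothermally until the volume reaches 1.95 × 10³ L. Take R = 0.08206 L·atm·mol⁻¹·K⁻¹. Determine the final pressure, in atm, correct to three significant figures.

From PV = nRT: V₁ = nRT₁/P₁ = 683.6 L.
Isothermal, so P V is constant: T₂ = T₁; P₂ = P₁·(V₁/V₂) = 0.1620 atm.

P₂ ≈ 0.162 atm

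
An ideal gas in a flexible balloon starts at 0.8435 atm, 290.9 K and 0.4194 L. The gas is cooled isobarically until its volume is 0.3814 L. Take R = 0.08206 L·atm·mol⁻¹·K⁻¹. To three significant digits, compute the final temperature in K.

T₂ ≈ 265 K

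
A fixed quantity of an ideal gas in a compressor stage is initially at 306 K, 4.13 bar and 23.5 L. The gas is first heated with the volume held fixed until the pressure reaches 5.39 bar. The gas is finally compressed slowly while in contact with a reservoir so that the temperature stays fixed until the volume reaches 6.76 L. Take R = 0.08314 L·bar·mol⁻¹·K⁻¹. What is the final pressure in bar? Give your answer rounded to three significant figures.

P₃ ≈ 18.7 bar

Isochoric, so P/T is constant: V₂ = V₁; T₂ = T₁·(P₂/P₁) = 399.4 K.
Isothermal, so P V is constant: T₃ = T₂; P₃ = P₂·(V₂/V₃) = 18.74 bar.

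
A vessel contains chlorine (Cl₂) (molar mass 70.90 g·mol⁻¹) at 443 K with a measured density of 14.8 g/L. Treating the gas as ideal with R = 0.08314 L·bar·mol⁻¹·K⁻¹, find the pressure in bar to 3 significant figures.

P ≈ 7.69 bar

ρ = PM/(RT) ⇒ P = ρRT/M = (14.8 × 0.08314 × 443.0) / 70.90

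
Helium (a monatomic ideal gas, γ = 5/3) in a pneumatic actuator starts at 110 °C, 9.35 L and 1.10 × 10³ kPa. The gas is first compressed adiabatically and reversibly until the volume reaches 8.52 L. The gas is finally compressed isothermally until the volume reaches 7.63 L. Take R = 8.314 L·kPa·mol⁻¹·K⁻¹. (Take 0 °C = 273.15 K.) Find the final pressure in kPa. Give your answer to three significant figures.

P₃ ≈ 1.43e+03 kPa

Convert: T₁ = 383.1 K.
Reversible adiabatic, γ = 5/3: T₂ = T₁·(V₁/V₂)^(γ−1) = 407.6 K; P₂ = P₁·(V₁/V₂)^γ = 1284 kPa.
Isothermal, so P V is constant: T₃ = T₂; P₃ = P₂·(V₂/V₃) = 1434 kPa.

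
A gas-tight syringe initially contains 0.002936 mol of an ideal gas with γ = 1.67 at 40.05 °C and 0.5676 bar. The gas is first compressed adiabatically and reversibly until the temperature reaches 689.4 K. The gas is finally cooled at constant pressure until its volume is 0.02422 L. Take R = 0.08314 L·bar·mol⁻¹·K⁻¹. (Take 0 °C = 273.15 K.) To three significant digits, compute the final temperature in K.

T₃ ≈ 402 K

Convert: T₁ = 313.2 K.
From PV = nRT: V₁ = nRT₁/P₁ = 0.1347 L.
Reversible adiabatic, γ = 1.67: P₂ = P₁·(T₂/T₁)^(γ/(γ−1)) = 4.056 bar; V₂ = V₁·(T₁/T₂)^(1/(γ−1)) = 0.04149 L.
Isobaric, so V/T is constant: P₃ = P₂; T₃ = T₂·(V₃/V₂) = 402.5 K.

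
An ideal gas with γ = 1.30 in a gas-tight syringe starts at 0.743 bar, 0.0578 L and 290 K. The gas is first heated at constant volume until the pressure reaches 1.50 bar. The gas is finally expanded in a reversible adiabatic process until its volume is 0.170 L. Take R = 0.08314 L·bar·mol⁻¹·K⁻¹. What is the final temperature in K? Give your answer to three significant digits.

T₃ ≈ 424 K

V constant ⇒ P ∝ T: V₂ = V₁; T₂ = T₁·(P₂/P₁) = 585.5 K.
Reversible adiabatic, γ = 1.30: T₃ = T₂·(V₂/V₃)^(γ−1) = 423.6 K; P₃ = P₂·(V₂/V₃)^γ = 0.3690 bar.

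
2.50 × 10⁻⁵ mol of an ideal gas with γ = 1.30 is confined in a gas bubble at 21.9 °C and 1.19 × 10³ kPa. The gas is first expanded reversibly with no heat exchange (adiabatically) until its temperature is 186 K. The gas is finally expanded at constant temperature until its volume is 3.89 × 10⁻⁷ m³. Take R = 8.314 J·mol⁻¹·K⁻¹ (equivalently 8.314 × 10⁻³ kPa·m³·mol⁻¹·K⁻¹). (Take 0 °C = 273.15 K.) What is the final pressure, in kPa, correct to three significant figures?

P₃ ≈ 99.4 kPa

Convert: T₁ = 295.0 K.
From PV = nRT: V₁ = nRT₁/P₁ = 5.153e-08 m³.
Adiabatic (γ = 1.30), T V^(γ−1) and P V^γ constant: P₂ = P₁·(T₂/T₁)^(γ/(γ−1)) = 161.1 kPa; V₂ = V₁·(T₁/T₂)^(1/(γ−1)) = 2.399e-07 m³.
T constant ⇒ Boyle's law P V = const: T₃ = T₂; P₃ = P₂·(V₂/V₃) = 99.38 kPa.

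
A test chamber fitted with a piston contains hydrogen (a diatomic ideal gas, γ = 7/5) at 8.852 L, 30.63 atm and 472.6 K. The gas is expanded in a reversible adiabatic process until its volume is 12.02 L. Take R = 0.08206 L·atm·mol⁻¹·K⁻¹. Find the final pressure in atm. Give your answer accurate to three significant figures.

Adiabatic (γ = 7/5), T V^(γ−1) and P V^γ constant: T₂ = T₁·(V₁/V₂)^(γ−1) = 418.2 K; P₂ = P₁·(V₁/V₂)^γ = 19.96 atm.

P₂ ≈ 20.0 atm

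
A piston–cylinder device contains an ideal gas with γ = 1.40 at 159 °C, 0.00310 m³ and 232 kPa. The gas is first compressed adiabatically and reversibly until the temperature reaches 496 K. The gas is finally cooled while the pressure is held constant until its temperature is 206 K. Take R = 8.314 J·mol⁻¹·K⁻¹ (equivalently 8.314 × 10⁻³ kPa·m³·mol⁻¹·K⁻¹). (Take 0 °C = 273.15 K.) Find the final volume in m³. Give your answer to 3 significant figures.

V₃ ≈ 0.000912 m³

Convert: T₁ = 432.1 K.
Reversible adiabatic, γ = 1.40: P₂ = P₁·(T₂/T₁)^(γ/(γ−1)) = 375.8 kPa; V₂ = V₁·(T₁/T₂)^(1/(γ−1)) = 0.002197 m³.
P constant ⇒ V ∝ T: P₃ = P₂; V₃ = V₂·(T₃/T₂) = 0.0009123 m³.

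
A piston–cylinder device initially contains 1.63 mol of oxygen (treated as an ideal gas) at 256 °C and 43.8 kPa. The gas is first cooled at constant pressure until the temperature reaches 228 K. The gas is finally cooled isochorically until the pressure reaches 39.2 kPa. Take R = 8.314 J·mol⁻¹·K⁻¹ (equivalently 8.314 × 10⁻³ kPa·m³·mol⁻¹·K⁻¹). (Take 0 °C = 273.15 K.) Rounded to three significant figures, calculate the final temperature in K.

Convert: T₁ = 529.1 K.
From PV = nRT: V₁ = nRT₁/P₁ = 0.1637 m³.
P constant ⇒ V ∝ T: P₂ = P₁; V₂ = V₁·(T₂/T₁) = 0.07054 m³.
V constant ⇒ P ∝ T: V₃ = V₂; T₃ = T₂·(P₃/P₂) = 204.1 K.

T₃ ≈ 204 K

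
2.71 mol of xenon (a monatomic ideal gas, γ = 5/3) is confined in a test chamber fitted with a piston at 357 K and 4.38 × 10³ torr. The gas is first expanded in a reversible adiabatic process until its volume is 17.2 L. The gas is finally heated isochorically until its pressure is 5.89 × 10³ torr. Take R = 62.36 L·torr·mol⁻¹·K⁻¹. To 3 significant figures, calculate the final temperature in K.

T₃ ≈ 599 K

From PV = nRT: V₁ = nRT₁/P₁ = 13.77 L.
Adiabatic (γ = 5/3), T V^(γ−1) and P V^γ constant: T₂ = T₁·(V₁/V₂)^(γ−1) = 307.9 K; P₂ = P₁·(V₁/V₂)^γ = 3025 torr.
Isochoric, so P/T is constant: V₃ = V₂; T₃ = T₂·(P₃/P₂) = 599.5 K.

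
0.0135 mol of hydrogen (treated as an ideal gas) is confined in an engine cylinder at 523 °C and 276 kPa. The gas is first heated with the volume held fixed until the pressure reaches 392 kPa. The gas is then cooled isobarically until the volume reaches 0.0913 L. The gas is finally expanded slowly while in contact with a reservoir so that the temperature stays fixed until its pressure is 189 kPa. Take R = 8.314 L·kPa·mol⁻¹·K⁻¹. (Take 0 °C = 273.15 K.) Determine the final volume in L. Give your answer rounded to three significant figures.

Convert: T₁ = 796.1 K.
From PV = nRT: V₁ = nRT₁/P₁ = 0.3238 L.
V constant ⇒ P ∝ T: V₂ = V₁; T₂ = T₁·(P₂/P₁) = 1131 K.
Isobaric, so V/T is constant: P₃ = P₂; T₃ = T₂·(V₃/V₂) = 318.9 K.
Isothermal, so P V is constant: T₄ = T₃; V₄ = V₃·(P₃/P₄) = 0.1894 L.

V₄ ≈ 0.189 L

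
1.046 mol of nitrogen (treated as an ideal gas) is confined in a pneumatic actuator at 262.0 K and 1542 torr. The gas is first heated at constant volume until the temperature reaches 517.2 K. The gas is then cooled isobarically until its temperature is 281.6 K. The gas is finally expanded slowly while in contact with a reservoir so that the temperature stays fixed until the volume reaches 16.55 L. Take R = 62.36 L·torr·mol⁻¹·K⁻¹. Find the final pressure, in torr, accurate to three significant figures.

From PV = nRT: V₁ = nRT₁/P₁ = 11.08 L.
V constant ⇒ P ∝ T: V₂ = V₁; P₂ = P₁·(T₂/T₁) = 3044 torr.
P constant ⇒ V ∝ T: P₃ = P₂; V₃ = V₂·(T₃/T₂) = 6.034 L.
Isothermal, so P V is constant: T₄ = T₃; P₄ = P₃·(V₃/V₄) = 1110 torr.

P₄ ≈ 1.11e+03 torr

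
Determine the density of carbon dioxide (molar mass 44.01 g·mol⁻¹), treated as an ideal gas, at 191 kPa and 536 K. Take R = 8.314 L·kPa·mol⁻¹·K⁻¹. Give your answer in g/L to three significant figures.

ρ = PM/(RT) = (191 × 44.01) / (8.314 × 536.0)

ρ ≈ 1.89 g/L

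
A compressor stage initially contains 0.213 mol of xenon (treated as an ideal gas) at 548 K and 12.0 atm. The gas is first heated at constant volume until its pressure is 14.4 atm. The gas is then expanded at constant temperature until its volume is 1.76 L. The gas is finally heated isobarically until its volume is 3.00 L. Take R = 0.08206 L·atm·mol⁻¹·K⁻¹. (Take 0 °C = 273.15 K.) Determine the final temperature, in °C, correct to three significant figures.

T₄ ≈ 848 °C

From PV = nRT: V₁ = nRT₁/P₁ = 0.7982 L.
Isochoric, so P/T is constant: V₂ = V₁; T₂ = T₁·(P₂/P₁) = 657.6 K.
T constant ⇒ Boyle's law P V = const: T₃ = T₂; P₃ = P₂·(V₂/V₃) = 6.531 atm.
Isobaric, so V/T is constant: P₄ = P₃; T₄ = T₃·(V₄/V₃) = 1121 K.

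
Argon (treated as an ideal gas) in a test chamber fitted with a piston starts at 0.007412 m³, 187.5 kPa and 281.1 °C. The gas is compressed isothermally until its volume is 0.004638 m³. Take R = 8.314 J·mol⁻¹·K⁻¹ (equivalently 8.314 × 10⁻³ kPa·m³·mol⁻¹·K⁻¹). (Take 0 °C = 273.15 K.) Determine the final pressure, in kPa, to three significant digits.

P₂ ≈ 300 kPa

Convert: T₁ = 554.2 K.
T constant ⇒ Boyle's law P V = const: T₂ = T₁; P₂ = P₁·(V₁/V₂) = 299.6 kPa.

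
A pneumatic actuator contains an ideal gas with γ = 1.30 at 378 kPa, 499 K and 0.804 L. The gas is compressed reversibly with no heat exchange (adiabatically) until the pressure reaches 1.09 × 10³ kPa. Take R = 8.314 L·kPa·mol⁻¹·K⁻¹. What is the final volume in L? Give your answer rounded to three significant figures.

Adiabatic (γ = 1.30), T V^(γ−1) and P V^γ constant: T₂ = T₁·(P₂/P₁)^((γ−1)/γ) = 637.1 K; V₂ = V₁·(P₁/P₂)^(1/γ) = 0.3560 L.

V₂ ≈ 0.356 L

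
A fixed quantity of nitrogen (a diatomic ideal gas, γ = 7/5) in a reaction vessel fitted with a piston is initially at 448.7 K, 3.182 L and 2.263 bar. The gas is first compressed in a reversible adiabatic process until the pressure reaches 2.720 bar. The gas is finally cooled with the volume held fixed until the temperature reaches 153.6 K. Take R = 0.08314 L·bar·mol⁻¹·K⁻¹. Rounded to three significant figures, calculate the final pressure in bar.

P₃ ≈ 0.883 bar

Reversible adiabatic, γ = 7/5: T₂ = T₁·(P₂/P₁)^((γ−1)/γ) = 472.9 K; V₂ = V₁·(P₁/P₂)^(1/γ) = 2.790 L.
V constant ⇒ P ∝ T: V₃ = V₂; P₃ = P₂·(T₃/T₂) = 0.8834 bar.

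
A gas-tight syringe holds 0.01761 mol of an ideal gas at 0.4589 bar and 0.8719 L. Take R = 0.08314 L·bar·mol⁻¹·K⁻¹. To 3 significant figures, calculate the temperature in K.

PV = nRT ⇒ T = PV/(nR) = (0.4589 × 0.8719) / (0.01761 × 0.08314)

T ≈ 273 K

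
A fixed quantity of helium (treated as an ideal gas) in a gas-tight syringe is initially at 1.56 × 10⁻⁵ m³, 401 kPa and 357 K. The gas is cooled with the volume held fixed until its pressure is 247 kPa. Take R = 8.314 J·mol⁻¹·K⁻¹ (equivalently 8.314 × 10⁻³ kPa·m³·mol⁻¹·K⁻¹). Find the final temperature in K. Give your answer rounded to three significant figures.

V constant ⇒ P ∝ T: V₂ = V₁; T₂ = T₁·(P₂/P₁) = 219.9 K.

T₂ ≈ 220 K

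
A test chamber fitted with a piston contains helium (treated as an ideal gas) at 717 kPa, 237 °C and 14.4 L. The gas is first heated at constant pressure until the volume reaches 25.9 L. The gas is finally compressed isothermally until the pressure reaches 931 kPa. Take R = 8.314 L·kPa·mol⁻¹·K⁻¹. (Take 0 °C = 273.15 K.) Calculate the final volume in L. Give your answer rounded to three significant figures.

V₃ ≈ 19.9 L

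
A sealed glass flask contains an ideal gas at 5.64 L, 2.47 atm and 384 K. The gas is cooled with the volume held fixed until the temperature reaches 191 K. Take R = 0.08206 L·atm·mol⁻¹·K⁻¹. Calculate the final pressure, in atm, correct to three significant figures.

V constant ⇒ P ∝ T: V₂ = V₁; P₂ = P₁·(T₂/T₁) = 1.229 atm.

P₂ ≈ 1.23 atm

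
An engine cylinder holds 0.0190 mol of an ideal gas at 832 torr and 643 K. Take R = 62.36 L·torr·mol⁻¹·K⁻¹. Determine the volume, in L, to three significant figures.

PV = nRT ⇒ V = nRT/P = (0.0190 × 62.36 × 643) / 832

V ≈ 0.916 L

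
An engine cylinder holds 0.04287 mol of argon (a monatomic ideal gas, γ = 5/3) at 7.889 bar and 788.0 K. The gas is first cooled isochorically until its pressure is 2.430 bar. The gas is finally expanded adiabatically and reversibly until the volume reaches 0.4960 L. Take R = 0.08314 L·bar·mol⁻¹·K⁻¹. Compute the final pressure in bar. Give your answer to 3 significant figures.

From PV = nRT: V₁ = nRT₁/P₁ = 0.3560 L.
Isochoric, so P/T is constant: V₂ = V₁; T₂ = T₁·(P₂/P₁) = 242.7 K.
Adiabatic (γ = 5/3), T V^(γ−1) and P V^γ constant: T₃ = T₂·(V₂/V₃)^(γ−1) = 194.6 K; P₃ = P₂·(V₂/V₃)^γ = 1.398 bar.

P₃ ≈ 1.40 bar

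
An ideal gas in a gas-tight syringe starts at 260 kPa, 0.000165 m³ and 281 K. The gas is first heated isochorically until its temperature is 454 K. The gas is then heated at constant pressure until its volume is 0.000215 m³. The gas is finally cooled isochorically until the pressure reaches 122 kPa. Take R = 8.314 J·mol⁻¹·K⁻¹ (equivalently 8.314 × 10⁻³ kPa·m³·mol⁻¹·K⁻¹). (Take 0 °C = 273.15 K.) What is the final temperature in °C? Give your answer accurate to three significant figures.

Isochoric, so P/T is constant: V₂ = V₁; P₂ = P₁·(T₂/T₁) = 420.1 kPa.
Isobaric, so V/T is constant: P₃ = P₂; T₃ = T₂·(V₃/V₂) = 591.6 K.
V constant ⇒ P ∝ T: V₄ = V₃; T₄ = T₃·(P₄/P₃) = 171.8 K.

T₄ ≈ -101 °C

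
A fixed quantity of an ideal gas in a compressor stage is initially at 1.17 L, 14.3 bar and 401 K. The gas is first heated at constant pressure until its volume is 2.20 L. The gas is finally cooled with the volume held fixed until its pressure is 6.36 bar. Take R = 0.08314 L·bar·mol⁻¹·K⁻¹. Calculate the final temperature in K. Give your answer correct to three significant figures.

Isobaric, so V/T is constant: P₂ = P₁; T₂ = T₁·(V₂/V₁) = 754.0 K.
Isochoric, so P/T is constant: V₃ = V₂; T₃ = T₂·(P₃/P₂) = 335.4 K.

T₃ ≈ 335 K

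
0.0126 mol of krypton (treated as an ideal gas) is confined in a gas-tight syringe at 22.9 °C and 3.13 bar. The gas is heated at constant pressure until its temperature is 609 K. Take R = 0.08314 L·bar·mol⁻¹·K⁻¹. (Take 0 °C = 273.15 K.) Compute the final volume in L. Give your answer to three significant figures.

Convert: T₁ = 296.0 K.
From PV = nRT: V₁ = nRT₁/P₁ = 0.09908 L.
Isobaric, so V/T is constant: P₂ = P₁; V₂ = V₁·(T₂/T₁) = 0.2038 L.

V₂ ≈ 0.204 L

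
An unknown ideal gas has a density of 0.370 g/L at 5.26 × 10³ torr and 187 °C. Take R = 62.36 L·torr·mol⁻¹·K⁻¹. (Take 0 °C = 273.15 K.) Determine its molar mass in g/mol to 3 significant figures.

M ≈ 2.02 g/mol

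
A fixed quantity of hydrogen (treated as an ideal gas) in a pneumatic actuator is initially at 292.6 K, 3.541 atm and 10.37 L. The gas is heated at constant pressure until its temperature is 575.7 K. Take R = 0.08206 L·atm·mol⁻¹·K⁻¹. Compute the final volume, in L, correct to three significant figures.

V₂ ≈ 20.4 L

Isobaric, so V/T is constant: P₂ = P₁; V₂ = V₁·(T₂/T₁) = 20.40 L.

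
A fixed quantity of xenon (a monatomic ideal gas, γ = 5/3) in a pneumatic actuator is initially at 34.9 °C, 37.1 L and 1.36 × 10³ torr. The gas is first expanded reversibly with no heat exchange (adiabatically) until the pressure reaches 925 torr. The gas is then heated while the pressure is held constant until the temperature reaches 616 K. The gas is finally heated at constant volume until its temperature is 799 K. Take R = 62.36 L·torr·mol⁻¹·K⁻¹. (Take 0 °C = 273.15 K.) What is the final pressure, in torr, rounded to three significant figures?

P₄ ≈ 1.20e+03 torr

Convert: T₁ = 308.0 K.
Adiabatic (γ = 5/3), T V^(γ−1) and P V^γ constant: T₂ = T₁·(P₂/P₁)^((γ−1)/γ) = 264.0 K; V₂ = V₁·(P₁/P₂)^(1/γ) = 46.75 L.
P constant ⇒ V ∝ T: P₃ = P₂; V₃ = V₂·(T₃/T₂) = 109.1 L.
Isochoric, so P/T is constant: V₄ = V₃; P₄ = P₃·(T₄/T₃) = 1200 torr.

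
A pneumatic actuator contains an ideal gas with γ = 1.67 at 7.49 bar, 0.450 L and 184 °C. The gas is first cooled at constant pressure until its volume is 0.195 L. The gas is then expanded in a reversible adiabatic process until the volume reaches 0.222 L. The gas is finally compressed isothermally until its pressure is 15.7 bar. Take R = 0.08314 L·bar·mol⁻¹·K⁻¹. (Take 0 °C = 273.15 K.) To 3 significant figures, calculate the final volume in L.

Convert: T₁ = 457.1 K.
P constant ⇒ V ∝ T: P₂ = P₁; T₂ = T₁·(V₂/V₁) = 198.1 K.
Reversible adiabatic, γ = 1.67: T₃ = T₂·(V₂/V₃)^(γ−1) = 181.6 K; P₃ = P₂·(V₂/V₃)^γ = 6.032 bar.
T constant ⇒ Boyle's law P V = const: T₄ = T₃; V₄ = V₃·(P₃/P₄) = 0.08529 L.

V₄ ≈ 0.0853 L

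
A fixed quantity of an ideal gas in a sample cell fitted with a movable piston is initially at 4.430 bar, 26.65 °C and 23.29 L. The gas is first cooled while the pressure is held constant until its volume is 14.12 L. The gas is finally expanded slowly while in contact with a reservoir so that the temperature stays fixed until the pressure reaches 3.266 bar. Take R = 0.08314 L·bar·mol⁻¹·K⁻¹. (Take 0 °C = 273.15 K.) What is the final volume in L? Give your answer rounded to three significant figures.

Convert: T₁ = 299.8 K.
Isobaric, so V/T is constant: P₂ = P₁; T₂ = T₁·(V₂/V₁) = 181.8 K.
T constant ⇒ Boyle's law P V = const: T₃ = T₂; V₃ = V₂·(P₂/P₃) = 19.15 L.

V₃ ≈ 19.2 L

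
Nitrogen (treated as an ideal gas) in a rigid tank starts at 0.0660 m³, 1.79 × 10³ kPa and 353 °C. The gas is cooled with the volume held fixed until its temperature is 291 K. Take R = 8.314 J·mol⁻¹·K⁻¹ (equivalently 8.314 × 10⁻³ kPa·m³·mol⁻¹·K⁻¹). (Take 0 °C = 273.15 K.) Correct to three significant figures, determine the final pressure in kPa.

P₂ ≈ 832 kPa

Convert: T₁ = 626.1 K.
V constant ⇒ P ∝ T: V₂ = V₁; P₂ = P₁·(T₂/T₁) = 831.9 kPa.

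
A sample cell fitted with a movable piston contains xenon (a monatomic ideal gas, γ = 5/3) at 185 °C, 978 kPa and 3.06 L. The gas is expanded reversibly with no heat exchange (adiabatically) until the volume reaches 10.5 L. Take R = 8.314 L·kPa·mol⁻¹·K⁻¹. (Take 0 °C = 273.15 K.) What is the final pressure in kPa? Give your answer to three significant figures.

P₂ ≈ 125 kPa

Convert: T₁ = 458.1 K.
Adiabatic (γ = 5/3), T V^(γ−1) and P V^γ constant: T₂ = T₁·(V₁/V₂)^(γ−1) = 201.4 K; P₂ = P₁·(V₁/V₂)^γ = 125.3 kPa.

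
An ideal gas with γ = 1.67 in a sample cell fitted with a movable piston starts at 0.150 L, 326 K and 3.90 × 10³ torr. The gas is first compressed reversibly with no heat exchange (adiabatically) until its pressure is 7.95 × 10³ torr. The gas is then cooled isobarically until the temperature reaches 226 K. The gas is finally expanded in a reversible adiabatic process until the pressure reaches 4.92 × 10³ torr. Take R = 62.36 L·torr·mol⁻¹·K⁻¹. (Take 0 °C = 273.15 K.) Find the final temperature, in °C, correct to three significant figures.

T₄ ≈ -86.7 °C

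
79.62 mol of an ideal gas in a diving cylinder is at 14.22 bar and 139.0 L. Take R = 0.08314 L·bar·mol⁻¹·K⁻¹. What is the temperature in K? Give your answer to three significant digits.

T ≈ 299 K

PV = nRT ⇒ T = PV/(nR) = (14.22 × 139.0) / (79.62 × 0.08314)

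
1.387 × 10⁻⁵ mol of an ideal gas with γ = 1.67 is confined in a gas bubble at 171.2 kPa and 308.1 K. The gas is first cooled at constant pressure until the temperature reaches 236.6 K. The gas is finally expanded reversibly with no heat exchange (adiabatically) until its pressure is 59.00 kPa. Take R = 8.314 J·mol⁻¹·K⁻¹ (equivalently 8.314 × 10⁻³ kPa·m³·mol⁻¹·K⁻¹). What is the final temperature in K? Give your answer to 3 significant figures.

T₃ ≈ 154 K

From PV = nRT: V₁ = nRT₁/P₁ = 2.075e-07 m³.
Isobaric, so V/T is constant: P₂ = P₁; V₂ = V₁·(T₂/T₁) = 1.594e-07 m³.
Adiabatic (γ = 1.67), T V^(γ−1) and P V^γ constant: T₃ = T₂·(P₃/P₂)^((γ−1)/γ) = 154.3 K; V₃ = V₂·(P₂/P₃)^(1/γ) = 3.016e-07 m³.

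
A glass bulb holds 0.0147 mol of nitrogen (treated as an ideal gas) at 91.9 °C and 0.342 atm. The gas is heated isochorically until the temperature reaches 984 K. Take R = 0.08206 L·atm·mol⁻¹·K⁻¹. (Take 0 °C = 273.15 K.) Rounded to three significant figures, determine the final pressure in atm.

Convert: T₁ = 365.0 K.
From PV = nRT: V₁ = nRT₁/P₁ = 1.288 L.
V constant ⇒ P ∝ T: V₂ = V₁; P₂ = P₁·(T₂/T₁) = 0.9219 atm.

P₂ ≈ 0.922 atm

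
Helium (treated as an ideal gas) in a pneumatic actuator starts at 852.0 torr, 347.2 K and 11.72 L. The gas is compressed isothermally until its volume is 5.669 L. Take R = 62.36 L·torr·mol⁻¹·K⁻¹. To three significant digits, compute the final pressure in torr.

P₂ ≈ 1.76e+03 torr

Isothermal, so P V is constant: T₂ = T₁; P₂ = P₁·(V₁/V₂) = 1761 torr.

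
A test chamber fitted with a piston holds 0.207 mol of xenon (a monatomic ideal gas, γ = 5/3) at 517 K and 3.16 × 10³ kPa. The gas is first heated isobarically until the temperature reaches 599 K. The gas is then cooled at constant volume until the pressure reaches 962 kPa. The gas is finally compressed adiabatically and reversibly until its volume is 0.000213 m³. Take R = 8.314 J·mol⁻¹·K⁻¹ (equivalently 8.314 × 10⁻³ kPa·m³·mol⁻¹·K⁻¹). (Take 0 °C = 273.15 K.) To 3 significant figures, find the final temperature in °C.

T₄ ≈ -30.9 °C

From PV = nRT: V₁ = nRT₁/P₁ = 0.0002816 m³.
P constant ⇒ V ∝ T: P₂ = P₁; V₂ = V₁·(T₂/T₁) = 0.0003262 m³.
V constant ⇒ P ∝ T: V₃ = V₂; T₃ = T₂·(P₃/P₂) = 182.4 K.
Reversible adiabatic, γ = 5/3: T₄ = T₃·(V₃/V₄)^(γ−1) = 242.3 K; P₄ = P₃·(V₃/V₄)^γ = 1958 kPa.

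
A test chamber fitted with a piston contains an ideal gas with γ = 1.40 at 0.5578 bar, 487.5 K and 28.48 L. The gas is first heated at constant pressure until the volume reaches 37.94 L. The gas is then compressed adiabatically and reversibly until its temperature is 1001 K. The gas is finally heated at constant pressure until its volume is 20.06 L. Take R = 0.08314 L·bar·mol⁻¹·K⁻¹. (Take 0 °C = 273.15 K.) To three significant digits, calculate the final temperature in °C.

T₄ ≈ 1.29e+03 °C

Isobaric, so V/T is constant: P₂ = P₁; T₂ = T₁·(V₂/V₁) = 649.4 K.
Reversible adiabatic, γ = 1.40: P₃ = P₂·(T₃/T₂)^(γ/(γ−1)) = 2.536 bar; V₃ = V₂·(T₂/T₃)^(1/(γ−1)) = 12.86 L.
P constant ⇒ V ∝ T: P₄ = P₃; T₄ = T₃·(V₄/V₃) = 1561 K.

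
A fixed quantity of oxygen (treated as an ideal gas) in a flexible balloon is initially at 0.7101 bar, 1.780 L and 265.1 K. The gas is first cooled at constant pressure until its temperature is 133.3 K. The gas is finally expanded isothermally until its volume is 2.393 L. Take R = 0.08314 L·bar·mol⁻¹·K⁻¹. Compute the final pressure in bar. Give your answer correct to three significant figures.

P₃ ≈ 0.266 bar

Isobaric, so V/T is constant: P₂ = P₁; V₂ = V₁·(T₂/T₁) = 0.8950 L.
T constant ⇒ Boyle's law P V = const: T₃ = T₂; P₃ = P₂·(V₂/V₃) = 0.2656 bar.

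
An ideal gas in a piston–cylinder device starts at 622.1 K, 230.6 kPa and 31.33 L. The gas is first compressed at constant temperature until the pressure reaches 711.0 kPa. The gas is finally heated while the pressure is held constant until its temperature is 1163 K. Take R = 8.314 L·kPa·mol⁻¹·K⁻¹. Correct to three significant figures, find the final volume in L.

V₃ ≈ 19.0 L

T constant ⇒ Boyle's law P V = const: T₂ = T₁; V₂ = V₁·(P₁/P₂) = 10.16 L.
P constant ⇒ V ∝ T: P₃ = P₂; V₃ = V₂·(T₃/T₂) = 19.00 L.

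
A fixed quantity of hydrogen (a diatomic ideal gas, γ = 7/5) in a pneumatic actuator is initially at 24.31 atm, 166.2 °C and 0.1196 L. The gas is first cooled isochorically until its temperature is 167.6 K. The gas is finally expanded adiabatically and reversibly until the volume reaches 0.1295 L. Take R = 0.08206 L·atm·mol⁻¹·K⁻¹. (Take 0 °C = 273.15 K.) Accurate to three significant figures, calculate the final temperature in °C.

Convert: T₁ = 439.3 K.
V constant ⇒ P ∝ T: V₂ = V₁; P₂ = P₁·(T₂/T₁) = 9.274 atm.
Reversible adiabatic, γ = 7/5: T₃ = T₂·(V₂/V₃)^(γ−1) = 162.4 K; P₃ = P₂·(V₂/V₃)^γ = 8.296 atm.

T₃ ≈ -111 °C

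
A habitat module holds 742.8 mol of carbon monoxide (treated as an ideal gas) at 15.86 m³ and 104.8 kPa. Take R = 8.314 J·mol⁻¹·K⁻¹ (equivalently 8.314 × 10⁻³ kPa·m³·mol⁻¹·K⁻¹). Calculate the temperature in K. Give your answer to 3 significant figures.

PV = nRT ⇒ T = PV/(nR) = (104.8 × 15.86) / (742.8 × 8.314 × 10⁻³)

T ≈ 269 K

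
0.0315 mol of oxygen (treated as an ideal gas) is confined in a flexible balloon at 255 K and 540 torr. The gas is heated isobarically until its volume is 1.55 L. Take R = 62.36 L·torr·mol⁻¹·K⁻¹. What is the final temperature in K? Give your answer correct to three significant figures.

T₂ ≈ 426 K

From PV = nRT: V₁ = nRT₁/P₁ = 0.9276 L.
P constant ⇒ V ∝ T: P₂ = P₁; T₂ = T₁·(V₂/V₁) = 426.1 K.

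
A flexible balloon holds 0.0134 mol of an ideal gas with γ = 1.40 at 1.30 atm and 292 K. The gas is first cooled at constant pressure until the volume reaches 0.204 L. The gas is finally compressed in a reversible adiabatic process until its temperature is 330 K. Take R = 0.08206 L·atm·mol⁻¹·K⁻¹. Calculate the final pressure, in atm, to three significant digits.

P₃ ≈ 3.90 atm

From PV = nRT: V₁ = nRT₁/P₁ = 0.2470 L.
P constant ⇒ V ∝ T: P₂ = P₁; T₂ = T₁·(V₂/V₁) = 241.2 K.
Reversible adiabatic, γ = 1.40: P₃ = P₂·(T₃/T₂)^(γ/(γ−1)) = 3.895 atm; V₃ = V₂·(T₂/T₃)^(1/(γ−1)) = 0.09315 L.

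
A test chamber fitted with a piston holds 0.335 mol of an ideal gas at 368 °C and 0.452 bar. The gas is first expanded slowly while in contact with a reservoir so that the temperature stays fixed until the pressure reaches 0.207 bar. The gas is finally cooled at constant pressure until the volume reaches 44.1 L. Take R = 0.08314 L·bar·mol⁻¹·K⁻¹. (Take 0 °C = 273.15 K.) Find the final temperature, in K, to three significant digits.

Convert: T₁ = 641.1 K.
From PV = nRT: V₁ = nRT₁/P₁ = 39.51 L.
Isothermal, so P V is constant: T₂ = T₁; V₂ = V₁·(P₁/P₂) = 86.27 L.
Isobaric, so V/T is constant: P₃ = P₂; T₃ = T₂·(V₃/V₂) = 327.8 K.

T₃ ≈ 328 K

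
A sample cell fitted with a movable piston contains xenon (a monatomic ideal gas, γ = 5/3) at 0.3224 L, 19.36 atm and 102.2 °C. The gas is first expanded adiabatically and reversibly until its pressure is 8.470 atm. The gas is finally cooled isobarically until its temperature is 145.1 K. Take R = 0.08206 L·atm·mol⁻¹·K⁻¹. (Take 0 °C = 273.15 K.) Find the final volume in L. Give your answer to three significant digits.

V₃ ≈ 0.285 L

Convert: T₁ = 375.3 K.
Adiabatic (γ = 5/3), T V^(γ−1) and P V^γ constant: T₂ = T₁·(P₂/P₁)^((γ−1)/γ) = 269.7 K; V₂ = V₁·(P₁/P₂)^(1/γ) = 0.5294 L.
P constant ⇒ V ∝ T: P₃ = P₂; V₃ = V₂·(T₃/T₂) = 0.2849 L.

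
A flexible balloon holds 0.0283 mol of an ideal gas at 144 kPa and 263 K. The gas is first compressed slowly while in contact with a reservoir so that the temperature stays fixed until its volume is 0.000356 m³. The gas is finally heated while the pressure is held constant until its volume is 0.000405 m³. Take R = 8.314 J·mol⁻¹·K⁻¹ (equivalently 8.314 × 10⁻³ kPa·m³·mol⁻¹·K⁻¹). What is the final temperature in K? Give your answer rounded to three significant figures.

From PV = nRT: V₁ = nRT₁/P₁ = 0.0004297 m³.
T constant ⇒ Boyle's law P V = const: T₂ = T₁; P₂ = P₁·(V₁/V₂) = 173.8 kPa.
Isobaric, so V/T is constant: P₃ = P₂; T₃ = T₂·(V₃/V₂) = 299.2 K.

T₃ ≈ 299 K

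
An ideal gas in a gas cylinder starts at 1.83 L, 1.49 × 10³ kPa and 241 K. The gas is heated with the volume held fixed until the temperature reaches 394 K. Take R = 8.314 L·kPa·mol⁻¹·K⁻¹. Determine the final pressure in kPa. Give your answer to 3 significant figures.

P₂ ≈ 2.44e+03 kPa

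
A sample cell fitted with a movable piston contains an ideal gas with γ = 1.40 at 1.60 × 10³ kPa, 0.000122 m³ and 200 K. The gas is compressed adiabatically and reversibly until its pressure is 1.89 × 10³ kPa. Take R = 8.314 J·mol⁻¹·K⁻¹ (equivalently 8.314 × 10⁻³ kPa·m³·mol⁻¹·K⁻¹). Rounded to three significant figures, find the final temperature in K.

Adiabatic (γ = 1.40), T V^(γ−1) and P V^γ constant: T₂ = T₁·(P₂/P₁)^((γ−1)/γ) = 209.7 K; V₂ = V₁·(P₁/P₂)^(1/γ) = 0.0001083 m³.

T₂ ≈ 210 K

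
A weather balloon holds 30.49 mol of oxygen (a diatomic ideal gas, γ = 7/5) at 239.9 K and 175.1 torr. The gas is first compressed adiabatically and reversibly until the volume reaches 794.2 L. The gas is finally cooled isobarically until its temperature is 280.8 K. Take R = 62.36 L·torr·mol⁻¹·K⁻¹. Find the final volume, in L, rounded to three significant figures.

From PV = nRT: V₁ = nRT₁/P₁ = 2605 L.
Adiabatic (γ = 7/5), T V^(γ−1) and P V^γ constant: T₂ = T₁·(V₁/V₂)^(γ−1) = 385.8 K; P₂ = P₁·(V₁/V₂)^γ = 923.7 torr.
P constant ⇒ V ∝ T: P₃ = P₂; V₃ = V₂·(T₃/T₂) = 578.0 L.

V₃ ≈ 578 L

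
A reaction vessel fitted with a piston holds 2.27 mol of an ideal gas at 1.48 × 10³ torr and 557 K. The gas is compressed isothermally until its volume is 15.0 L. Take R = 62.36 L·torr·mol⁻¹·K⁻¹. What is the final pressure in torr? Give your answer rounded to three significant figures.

P₂ ≈ 5.26e+03 torr

From PV = nRT: V₁ = nRT₁/P₁ = 53.28 L.
T constant ⇒ Boyle's law P V = const: T₂ = T₁; P₂ = P₁·(V₁/V₂) = 5256 torr.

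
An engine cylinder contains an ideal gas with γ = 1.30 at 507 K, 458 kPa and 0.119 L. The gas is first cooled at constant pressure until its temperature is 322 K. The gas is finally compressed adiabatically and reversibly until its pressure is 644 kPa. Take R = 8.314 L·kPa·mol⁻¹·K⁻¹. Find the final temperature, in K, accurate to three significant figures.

T₃ ≈ 348 K

P constant ⇒ V ∝ T: P₂ = P₁; V₂ = V₁·(T₂/T₁) = 0.07558 L.
Adiabatic (γ = 1.30), T V^(γ−1) and P V^γ constant: T₃ = T₂·(P₃/P₂)^((γ−1)/γ) = 348.3 K; V₃ = V₂·(P₂/P₃)^(1/γ) = 0.05815 L.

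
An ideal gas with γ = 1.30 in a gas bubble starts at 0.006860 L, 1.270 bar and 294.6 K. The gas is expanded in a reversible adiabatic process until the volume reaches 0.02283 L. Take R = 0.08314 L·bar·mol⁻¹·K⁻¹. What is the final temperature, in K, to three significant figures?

Reversible adiabatic, γ = 1.30: T₂ = T₁·(V₁/V₂)^(γ−1) = 205.4 K; P₂ = P₁·(V₁/V₂)^γ = 0.2661 bar.

T₂ ≈ 205 K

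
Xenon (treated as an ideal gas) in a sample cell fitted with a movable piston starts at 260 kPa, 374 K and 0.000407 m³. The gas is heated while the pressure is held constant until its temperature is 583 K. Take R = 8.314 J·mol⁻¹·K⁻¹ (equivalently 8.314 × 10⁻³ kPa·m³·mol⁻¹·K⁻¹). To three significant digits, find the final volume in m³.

V₂ ≈ 0.000634 m³

Isobaric, so V/T is constant: P₂ = P₁; V₂ = V₁·(T₂/T₁) = 0.0006344 m³.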